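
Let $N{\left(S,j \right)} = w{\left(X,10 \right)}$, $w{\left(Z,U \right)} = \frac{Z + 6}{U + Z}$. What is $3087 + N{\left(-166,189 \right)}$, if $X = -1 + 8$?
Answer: $\frac{52492}{17} \approx 3087.8$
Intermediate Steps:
$X = 7$
$w{\left(Z,U \right)} = \frac{6 + Z}{U + Z}$
$N{\left(S,j \right)} = \frac{13}{17}$ ($N{\left(S,j \right)} = \frac{6 + 7}{10 + 7} = \frac{1}{17} \cdot 13 = \frac{13}{17}$)
$3087 + N{\left(-166,189 \right)} = 3087 + \frac{13}{17} = \frac{52492}{17}$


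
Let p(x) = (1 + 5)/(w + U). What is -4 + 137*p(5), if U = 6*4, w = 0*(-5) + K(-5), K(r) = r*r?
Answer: 626/49 ≈ 12.776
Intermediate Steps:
K(r) = r²
w = 25 (w = 0*(-5) + (-5)² = 0 + 25 = 25)
U = 24
p(x) = 6/49 (p(x) = (1 + 5)/(25 + 24) = 6/49)
-4 + 137*p(5) = -4 + 137*(6/49) = -4 + 822/49 = 626/49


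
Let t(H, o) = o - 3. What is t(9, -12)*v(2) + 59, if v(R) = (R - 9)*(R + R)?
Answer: 479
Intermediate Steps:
t(H, o) = -3 + o
v(R) = 2*R*(-9 + R) (v(R) = (-9 + R)*(2*R) = 2*R*(-9 + R))
t(9, -12)*v(2) + 59 = (-3 - 12)*(2*2*(-9 + 2)) + 59 = -30*2*(-7) + 59 = -15*(-28) + 59 = 420 + 59 = 479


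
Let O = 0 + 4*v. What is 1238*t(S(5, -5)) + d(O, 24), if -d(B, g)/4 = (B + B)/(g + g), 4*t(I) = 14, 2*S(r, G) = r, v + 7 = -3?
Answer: 13019/3 ≈ 4339.7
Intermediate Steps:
v = -10 (v = -7 - 3 = -10)
O = -40 (O = 0 + 4*(-10) = 0 - 40 = -40)
S(r, G) = r/2
t(I) = 7/2 (t(I) = (¼)*14 = 7/2)
d(B, g) = -4*B/g (d(B, g) = -4*(B + B)/(g + g) = -4*2*B/(2*g) = -4*2*B*1/(2*g) = -4*B/g)
1238*t(S(5, -5)) + d(O, 24) = 1238*(7/2) - 4*(-40)/24 = 4333 - 4*(-40)*1/24 = 4333 + 20/3 = 13019/3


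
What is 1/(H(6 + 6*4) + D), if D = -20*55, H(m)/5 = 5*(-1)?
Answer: -1/1125 ≈ -0.00088889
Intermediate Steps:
H(m) = -25 (H(m) = 5*(5*(-1)) = 5*(-5) = -25)
D = -1100
1/(H(6 + 6*4) + D) = 1/(-25 - 1100) = 1/(-1125) = -1/1125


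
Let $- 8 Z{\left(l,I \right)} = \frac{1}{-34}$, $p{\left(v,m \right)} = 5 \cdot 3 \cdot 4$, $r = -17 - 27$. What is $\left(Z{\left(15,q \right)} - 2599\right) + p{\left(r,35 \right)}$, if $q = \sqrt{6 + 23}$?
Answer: $- \frac{690607}{272} \approx -2539.0$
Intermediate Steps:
$r = -44$
$q = \sqrt{29} \approx 5.3852$
$p{\left(v,m \right)} = 60$ ($p{\left(v,m \right)} = 15 \cdot 4 = 60$)
$Z{\left(l,I \right)} = \frac{1}{272}$ ($Z{\left(l,I \right)} = - \frac{1}{8 \left(-34\right)} = \left(- \frac{1}{8}\right) \left(- \frac{1}{34}\right) = \frac{1}{272}$)
$\left(Z{\left(15,q \right)} - 2599\right) + p{\left(r,35 \right)} = \left(\frac{1}{272} - 2599\right) + 60 = - \frac{706927}{272} + 60 = - \frac{690607}{272}$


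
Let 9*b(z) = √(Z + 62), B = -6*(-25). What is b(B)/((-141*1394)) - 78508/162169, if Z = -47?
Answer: -78508/162169 - √15/1768986 ≈ -0.48411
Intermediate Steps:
B = 150
b(z) = √15/9 (b(z) = √(-47 + 62)/9 = √15/9)
b(B)/((-141*1394)) - 78508/162169 = (√15/9)/((-141*1394)) - 78508/162169 = (√15/9)/(-196554) - 78508*1/162169 = (√15/9)*(-1/196554) - 78508/162169 = -√15/1768986 - 78508/162169 = -78508/162169 - √15/1768986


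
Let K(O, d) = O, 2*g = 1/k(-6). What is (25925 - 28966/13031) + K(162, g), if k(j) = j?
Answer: 339910731/13031 ≈ 26085.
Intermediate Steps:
g = -1/12 (g = (1/2)/(-6) = (1/2)*(-1/6) = -1/12 ≈ -0.083333)
(25925 - 28966/13031) + K(162, g) = (25925 - 28966/13031) + 162 = 337799709/13031 + 162 = 339910731/13031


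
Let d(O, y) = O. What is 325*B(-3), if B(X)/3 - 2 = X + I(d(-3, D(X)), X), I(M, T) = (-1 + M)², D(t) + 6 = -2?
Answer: 14625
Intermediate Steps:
D(t) = -8 (D(t) = -6 - 2 = -8)
B(X) = 54 + 3*X (B(X) = 6 + 3*(X + (-1 - 3)²) = 6 + 3*(X + (-4)²) = 6 + 3*(X + 16) = 6 + 3*(16 + X) = 6 + (48 + 3*X) = 54 + 3*X)
325*B(-3) = 325*(54 + 3*(-3)) = 325*(54 - 9) = 325*45 = 14625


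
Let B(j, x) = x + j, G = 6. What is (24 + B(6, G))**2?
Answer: 1296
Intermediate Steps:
B(j, x) = j + x
(24 + B(6, G))**2 = (24 + (6 + 6))**2 = (24 + 12)**2 = 36**2 = 1296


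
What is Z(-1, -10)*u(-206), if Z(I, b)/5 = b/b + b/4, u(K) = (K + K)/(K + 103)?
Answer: -30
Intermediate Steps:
u(K) = 2*K/(103 + K) (u(K) = (2*K)/(103 + K) = 2*K/(103 + K))
Z(I, b) = 5 + 5*b/4 (Z(I, b) = 5*(b/b + b/4) = 5*(1 + b*(¼)) = 5*(1 + b/4) = 5 + 5*b/4)
Z(-1, -10)*u(-206) = (5 + (5/4)*(-10))*(2*(-206)/(103 - 206)) = (5 - 25/2)*(2*(-206)/(-103)) = -15*(-206)*(-1)/103 = -15/2*4 = -30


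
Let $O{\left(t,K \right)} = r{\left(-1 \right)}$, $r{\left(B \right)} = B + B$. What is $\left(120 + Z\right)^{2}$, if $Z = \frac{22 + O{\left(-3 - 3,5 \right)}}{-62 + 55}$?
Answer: $\frac{672400}{49} \approx 13722.0$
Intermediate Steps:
$r{\left(B \right)} = 2 B$
$O{\left(t,K \right)} = -2$ ($O{\left(t,K \right)} = 2 \left(-1\right) = -2$)
$Z = - \frac{20}{7}$ ($Z = \frac{22 - 2}{-62 + 55} = \frac{20}{-7} = 20 \left(- \frac{1}{7}\right) = - \frac{20}{7} \approx -2.8571$)
$\left(120 + Z\right)^{2} = \left(120 - \frac{20}{7}\right)^{2} = \left(\frac{820}{7}\right)^{2} = \frac{672400}{49}$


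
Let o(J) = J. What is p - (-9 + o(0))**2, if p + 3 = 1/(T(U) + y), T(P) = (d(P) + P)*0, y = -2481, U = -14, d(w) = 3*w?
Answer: -208405/2481 ≈ -84.000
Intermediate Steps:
T(P) = 0 (T(P) = (3*P + P)*0 = (4*P)*0 = 0)
p = -7444/2481 (p = -3 + 1/(0 - 2481) = -3 + 1/(-2481) = -3 - 1/2481 = -7444/2481 ≈ -3.0004)
p - (-9 + o(0))**2 = -7444/2481 - (-9 + 0)**2 = -7444/2481 - 1*(-9)**2 = -7444/2481 - 1*81 = -7444/2481 - 81 = -208405/2481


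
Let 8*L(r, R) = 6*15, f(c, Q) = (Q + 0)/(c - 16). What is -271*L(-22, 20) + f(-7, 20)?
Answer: -280565/92 ≈ -3049.6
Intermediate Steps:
f(c, Q) = Q/(-16 + c)
L(r, R) = 45/4 (L(r, R) = (6*15)/8 = (⅛)*90 = 45/4)
-271*L(-22, 20) + f(-7, 20) = -271*45/4 + 20/(-16 - 7) = -12195/4 + 20/(-23) = -12195/4 + 20*(-1/23) = -12195/4 - 20/23 = -280565/92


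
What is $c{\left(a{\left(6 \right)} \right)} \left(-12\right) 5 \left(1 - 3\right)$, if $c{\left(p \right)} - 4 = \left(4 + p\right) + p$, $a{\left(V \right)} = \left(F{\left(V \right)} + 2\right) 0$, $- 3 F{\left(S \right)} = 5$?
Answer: $960$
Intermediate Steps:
$F{\left(S \right)} = - \frac{5}{3}$ ($F{\left(S \right)} = \left(- \frac{1}{3}\right) 5 = - \frac{5}{3}$)
$a{\left(V \right)} = 0$ ($a{\left(V \right)} = \left(- \frac{5}{3} + 2\right) 0 = \frac{1}{3} \cdot 0 = 0$)
$c{\left(p \right)} = 8 + 2 p$ ($c{\left(p \right)} = 4 + \left(\left(4 + p\right) + p\right) = 4 + \left(4 + 2 p\right) = 8 + 2 p$)
$c{\left(a{\left(6 \right)} \right)} \left(-12\right) 5 \left(1 - 3\right) = \left(8 + 2 \cdot 0\right) \left(-12\right) 5 \left(1 - 3\right) = \left(8 + 0\right) \left(-12\right) 5 \left(1 - 3\right) = 8 \left(-12\right) 5 \left(-2\right) = \left(-96\right) \left(-10\right) = 960$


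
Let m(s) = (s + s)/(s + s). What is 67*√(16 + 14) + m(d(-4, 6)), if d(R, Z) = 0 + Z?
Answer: 1 + 67*√30 ≈ 367.97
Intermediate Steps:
d(R, Z) = Z
m(s) = 1 (m(s) = (2*s)/((2*s)) = (2*s)*(1/(2*s)) = 1)
67*√(16 + 14) + m(d(-4, 6)) = 67*√(16 + 14) + 1 = 67*√30 + 1 = 1 + 67*√30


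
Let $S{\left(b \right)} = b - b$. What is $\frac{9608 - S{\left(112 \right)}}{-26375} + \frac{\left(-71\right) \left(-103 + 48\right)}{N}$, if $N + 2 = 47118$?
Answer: $- \frac{349696153}{1242684500} \approx -0.2814$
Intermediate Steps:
$S{\left(b \right)} = 0$
$N = 47116$ ($N = -2 + 47118 = 47116$)
$\frac{9608 - S{\left(112 \right)}}{-26375} + \frac{\left(-71\right) \left(-103 + 48\right)}{N} = \frac{9608 - 0}{-26375} + \frac{\left(-71\right) \left(-103 + 48\right)}{47116} = \left(9608 + 0\right) \left(- \frac{1}{26375}\right) + \left(-71\right) \left(-55\right) \frac{1}{47116} = 9608 \left(- \frac{1}{26375}\right) + 3905 \cdot \frac{1}{47116} = - \frac{9608}{26375} + \frac{3905}{47116} = - \frac{349696153}{1242684500}$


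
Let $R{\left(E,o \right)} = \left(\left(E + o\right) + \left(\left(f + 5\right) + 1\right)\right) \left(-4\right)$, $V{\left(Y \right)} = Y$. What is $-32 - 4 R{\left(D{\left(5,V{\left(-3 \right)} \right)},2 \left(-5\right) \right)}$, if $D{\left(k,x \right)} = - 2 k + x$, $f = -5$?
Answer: $-384$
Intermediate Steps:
$D{\left(k,x \right)} = x - 2 k$
$R{\left(E,o \right)} = -4 - 4 E - 4 o$ ($R{\left(E,o \right)} = \left(\left(E + o\right) + \left(\left(-5 + 5\right) + 1\right)\right) \left(-4\right) = \left(\left(E + o\right) + \left(0 + 1\right)\right) \left(-4\right) = \left(\left(E + o\right) + 1\right) \left(-4\right) = \left(1 + E + o\right) \left(-4\right) = -4 - 4 E - 4 o$)
$-32 - 4 R{\left(D{\left(5,V{\left(-3 \right)} \right)},2 \left(-5\right) \right)} = -32 - 4 \left(-4 - 4 \left(-3 - 10\right) - 4 \cdot 2 \left(-5\right)\right) = -32 - 4 \left(-4 - 4 \left(-3 - 10\right) - -40\right) = -32 - 4 \left(-4 - -52 + 40\right) = -32 - 4 \left(-4 + 52 + 40\right) = -32 - 352 = -384$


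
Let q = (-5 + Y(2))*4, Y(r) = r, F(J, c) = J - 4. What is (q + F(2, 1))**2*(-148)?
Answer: -29008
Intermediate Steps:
F(J, c) = -4 + J
q = -12 (q = (-5 + 2)*4 = -3*4 = -12)
(q + F(2, 1))**2*(-148) = (-12 + (-4 + 2))**2*(-148) = (-12 - 2)**2*(-148) = (-14)**2*(-148) = 196*(-148) = -29008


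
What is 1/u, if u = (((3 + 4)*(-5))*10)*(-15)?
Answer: 1/5250 ≈ 0.00019048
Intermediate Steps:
u = 5250 (u = ((7*(-5))*10)*(-15) = -35*10*(-15) = -350*(-15) = 5250)
1/u = 1/5250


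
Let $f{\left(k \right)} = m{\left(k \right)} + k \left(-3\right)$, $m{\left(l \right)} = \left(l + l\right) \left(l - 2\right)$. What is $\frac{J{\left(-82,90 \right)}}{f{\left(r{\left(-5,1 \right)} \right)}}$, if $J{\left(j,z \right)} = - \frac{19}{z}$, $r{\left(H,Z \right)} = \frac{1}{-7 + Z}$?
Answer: $- \frac{19}{110} \approx -0.17273$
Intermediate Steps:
$m{\left(l \right)} = 2 l \left(-2 + l\right)$
$f{\left(k \right)} = - 3 k + 2 k \left(-2 + k\right)$ ($f{\left(k \right)} = 2 k \left(-2 + k\right) + k \left(-3\right) = 2 k \left(-2 + k\right) - 3 k = - 3 k + 2 k \left(-2 + k\right)$)
$\frac{J{\left(-82,90 \right)}}{f{\left(r{\left(-5,1 \right)} \right)}} = \frac{\left(-19\right) \frac{1}{90}}{\frac{1}{-7 + 1} \left(-7 + \frac{2}{-7 + 1}\right)} = \frac{\left(-19\right) \frac{1}{90}}{\frac{1}{-6} \left(-7 + \frac{2}{-6}\right)} = - \frac{19}{90 \left(- \frac{-7 + 2 \left(- \frac{1}{6}\right)}{6}\right)} = - \frac{19}{90 \left(- \frac{-7 - \frac{1}{3}}{6}\right)} = - \frac{19}{90 \left(\left(- \frac{1}{6}\right) \left(- \frac{22}{3}\right)\right)} = - \frac{19}{90 \cdot \frac{11}{9}} = \left(- \frac{19}{90}\right) \frac{9}{11} = - \frac{19}{110}$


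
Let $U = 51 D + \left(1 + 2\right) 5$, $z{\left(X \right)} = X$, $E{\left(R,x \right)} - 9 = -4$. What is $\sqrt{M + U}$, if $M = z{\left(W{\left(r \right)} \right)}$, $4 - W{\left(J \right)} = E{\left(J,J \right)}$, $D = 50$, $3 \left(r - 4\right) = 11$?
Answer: $2 \sqrt{641} \approx 50.636$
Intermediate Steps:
$r = \frac{23}{3}$ ($r = 4 + \frac{1}{3} \cdot 11 = 4 + \frac{11}{3} = \frac{23}{3} \approx 7.6667$)
$E{\left(R,x \right)} = 5$ ($E{\left(R,x \right)} = 9 - 4 = 5$)
$W{\left(J \right)} = -1$ ($W{\left(J \right)} = 4 - 5 = -1$)
$M = -1$
$U = 2565$ ($U = 51 \cdot 50 + \left(1 + 2\right) 5 = 2550 + 3 \cdot 5 = 2550 + 15 = 2565$)
$\sqrt{M + U} = \sqrt{-1 + 2565} = \sqrt{2564} = 2 \sqrt{641}$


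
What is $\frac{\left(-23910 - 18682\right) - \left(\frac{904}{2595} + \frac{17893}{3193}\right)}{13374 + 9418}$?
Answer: $- \frac{352959603127}{188850751320} \approx -1.869$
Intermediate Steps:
$\frac{\left(-23910 - 18682\right) - \left(\frac{904}{2595} + \frac{17893}{3193}\right)}{13374 + 9418} = \frac{-42592 - \frac{49318807}{8285835}}{22792} = \left(-42592 - \frac{49318807}{8285835}\right) \frac{1}{22792} = \left(- \frac{352959603127}{8285835}\right) \frac{1}{22792} = - \frac{352959603127}{188850751320}$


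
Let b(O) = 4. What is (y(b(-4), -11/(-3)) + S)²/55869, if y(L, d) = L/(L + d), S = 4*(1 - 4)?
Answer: 2112/895597 ≈ 0.0023582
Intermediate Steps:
S = -12 (S = 4*(-3) = -12)
(y(b(-4), -11/(-3)) + S)²/55869 = (4/(4 - 11/(-3)) - 12)²/55869 = (4/(4 - 11*(-⅓)) - 12)²*(1/55869) = (4/(4 + 11/3) - 12)²*(1/55869) = (4/(23/3) - 12)²*(1/55869) = (4*(3/23) - 12)²*(1/55869) = (12/23 - 12)²*(1/55869) = (-264/23)²*(1/55869) = (69696/529)*(1/55869) = 2112/895597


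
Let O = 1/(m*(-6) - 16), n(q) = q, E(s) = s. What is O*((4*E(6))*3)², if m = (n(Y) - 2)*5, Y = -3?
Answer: 2592/67 ≈ 38.687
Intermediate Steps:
m = -25 (m = (-3 - 2)*5 = -5*5 = -25)
O = 1/134 (O = 1/(-25*(-6) - 16) = 1/(150 - 16) = 1/134 ≈ 0.0074627)
O*((4*E(6))*3)² = ((4*6)*3)²/134 = (24*3)²/134 = (1/134)*72² = (1/134)*5184 = 2592/67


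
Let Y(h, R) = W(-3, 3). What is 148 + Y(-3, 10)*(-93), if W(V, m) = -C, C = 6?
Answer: 706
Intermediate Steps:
W(V, m) = -6 (W(V, m) = -1*6 = -6)
Y(h, R) = -6
148 + Y(-3, 10)*(-93) = 148 - 6*(-93) = 148 + 558 = 706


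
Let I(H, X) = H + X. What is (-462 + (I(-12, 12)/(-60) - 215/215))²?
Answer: 214369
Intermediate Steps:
(-462 + (I(-12, 12)/(-60) - 215/215))² = (-462 + ((-12 + 12)/(-60) - 215/215))² = (-462 + (0*(-1/60) - 215*1/215))² = (-462 + (0 - 1))² = (-462 - 1)² = (-463)² = 214369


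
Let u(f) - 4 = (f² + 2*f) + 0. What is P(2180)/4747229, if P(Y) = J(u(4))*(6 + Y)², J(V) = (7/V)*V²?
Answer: 936604816/4747229 ≈ 197.29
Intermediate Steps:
u(f) = 4 + f² + 2*f (u(f) = 4 + ((f² + 2*f) + 0) = 4 + (f² + 2*f) = 4 + f² + 2*f)
J(V) = 7*V
P(Y) = 196*(6 + Y)² (P(Y) = (7*(4 + 4² + 2*4))*(6 + Y)² = (7*(4 + 16 + 8))*(6 + Y)² = (7*28)*(6 + Y)² = 196*(6 + Y)²)
P(2180)/4747229 = (196*(6 + 2180)²)/4747229 = (196*2186²)*(1/4747229) = (196*4778596)*(1/4747229) = 936604816*(1/4747229) = 936604816/4747229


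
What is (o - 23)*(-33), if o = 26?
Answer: -99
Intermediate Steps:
(o - 23)*(-33) = (26 - 23)*(-33) = 3*(-33) = -99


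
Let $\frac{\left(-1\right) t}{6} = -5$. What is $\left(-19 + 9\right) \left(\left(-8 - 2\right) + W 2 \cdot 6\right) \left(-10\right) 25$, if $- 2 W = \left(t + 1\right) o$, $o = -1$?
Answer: $440000$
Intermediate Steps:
$t = 30$ ($t = \left(-6\right) \left(-5\right) = 30$)
$W = \frac{31}{2}$ ($W = - \frac{\left(30 + 1\right) \left(-1\right)}{2} = - \frac{31 \left(-1\right)}{2} = \left(- \frac{1}{2}\right) \left(-31\right) = \frac{31}{2} \approx 15.5$)
$\left(-19 + 9\right) \left(\left(-8 - 2\right) + W 2 \cdot 6\right) \left(-10\right) 25 = \left(-19 + 9\right) \left(\left(-8 - 2\right) + \frac{31}{2} \cdot 2 \cdot 6\right) \left(-10\right) 25 = - 10 \left(\left(-8 - 2\right) + 31 \cdot 6\right) \left(-10\right) 25 = - 10 \left(-10 + 186\right) \left(-10\right) 25 = \left(-10\right) 176 \left(-10\right) 25 = \left(-1760\right) \left(-10\right) 25 = 17600 \cdot 25 = 440000$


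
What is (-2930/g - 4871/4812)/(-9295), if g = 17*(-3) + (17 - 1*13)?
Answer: -13870223/2102194380 ≈ -0.0065980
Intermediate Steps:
g = -47 (g = -51 + (17 - 13) = -51 + 4 = -47)
(-2930/g - 4871/4812)/(-9295) = (-2930/(-47) - 4871/4812)/(-9295) = (-2930*(-1/47) - 4871*1/4812)*(-1/9295) = (2930/47 - 4871/4812)*(-1/9295) = (13870223/226164)*(-1/9295) = -13870223/2102194380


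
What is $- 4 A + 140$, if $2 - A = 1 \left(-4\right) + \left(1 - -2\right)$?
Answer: $128$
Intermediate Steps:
$A = 3$ ($A = 2 - \left(1 \left(-4\right) + \left(1 - -2\right)\right) = 2 - \left(-4 + \left(1 + 2\right)\right) = 2 - \left(-4 + 3\right) = 2 - -1 = 2 + 1 = 3$)
$- 4 A + 140 = \left(-4\right) 3 + 140 = -12 + 140 = 128$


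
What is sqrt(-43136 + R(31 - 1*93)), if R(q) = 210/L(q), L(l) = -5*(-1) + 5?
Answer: I*sqrt(43115) ≈ 207.64*I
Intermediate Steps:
L(l) = 10 (L(l) = 5 + 5 = 10)
R(q) = 21 (R(q) = 210/10 = 210*(1/10) = 21)
sqrt(-43136 + R(31 - 1*93)) = sqrt(-43136 + 21) = sqrt(-43115) = I*sqrt(43115)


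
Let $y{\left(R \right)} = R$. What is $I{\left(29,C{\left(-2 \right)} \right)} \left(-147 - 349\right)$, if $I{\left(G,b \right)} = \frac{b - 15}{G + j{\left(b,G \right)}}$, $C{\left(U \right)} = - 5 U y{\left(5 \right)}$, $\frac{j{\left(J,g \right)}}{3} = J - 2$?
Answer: $- \frac{17360}{173} \approx -100.35$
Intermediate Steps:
$j{\left(J,g \right)} = -6 + 3 J$ ($j{\left(J,g \right)} = 3 \left(J - 2\right) = 3 \left(-2 + J\right) = -6 + 3 J$)
$C{\left(U \right)} = - 25 U$ ($C{\left(U \right)} = - 5 U 5 = - 25 U$)
$I{\left(G,b \right)} = \frac{-15 + b}{-6 + G + 3 b}$ ($I{\left(G,b \right)} = \frac{b - 15}{G + \left(-6 + 3 b\right)} = \frac{-15 + b}{-6 + G + 3 b}$)
$I{\left(29,C{\left(-2 \right)} \right)} \left(-147 - 349\right) = \frac{-15 - -50}{-6 + 29 + 3 \left(\left(-25\right) \left(-2\right)\right)} \left(-147 - 349\right) = \frac{-15 + 50}{-6 + 29 + 3 \cdot 50} \left(-496\right) = \frac{1}{-6 + 29 + 150} \cdot 35 \left(-496\right) = \frac{1}{173} \cdot 35 \left(-496\right) = \frac{35}{173} \left(-496\right) = - \frac{17360}{173}$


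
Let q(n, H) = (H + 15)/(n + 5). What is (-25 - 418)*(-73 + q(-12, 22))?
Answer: 242764/7 ≈ 34681.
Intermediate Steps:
q(n, H) = (15 + H)/(5 + n)
(-25 - 418)*(-73 + q(-12, 22)) = (-25 - 418)*(-73 + (15 + 22)/(5 - 12)) = -443*(-73 + 37/(-7)) = -443*(-73 - 1/7*37) = -443*(-73 - 37/7) = -443*(-548/7) = 242764/7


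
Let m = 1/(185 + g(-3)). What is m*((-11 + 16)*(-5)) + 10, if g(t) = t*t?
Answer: 1915/194 ≈ 9.8711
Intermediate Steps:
g(t) = t²
m = 1/194 (m = 1/(185 + (-3)²) = 1/(185 + 9) = 1/194 ≈ 0.0051546)
m*((-11 + 16)*(-5)) + 10 = ((-11 + 16)*(-5))/194 + 10 = (5*(-5))/194 + 10 = (1/194)*(-25) + 10 = -25/194 + 10 = 1915/194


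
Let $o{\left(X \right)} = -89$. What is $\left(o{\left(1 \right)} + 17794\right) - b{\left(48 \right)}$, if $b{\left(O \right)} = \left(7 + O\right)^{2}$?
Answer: $14680$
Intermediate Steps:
$\left(o{\left(1 \right)} + 17794\right) - b{\left(48 \right)} = \left(-89 + 17794\right) - \left(7 + 48\right)^{2} = 17705 - 55^{2} = 17705 - 3025 = 14680$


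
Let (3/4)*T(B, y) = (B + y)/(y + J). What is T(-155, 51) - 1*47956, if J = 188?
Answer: -34384868/717 ≈ -47957.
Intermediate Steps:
T(B, y) = 4*(B + y)/(3*(188 + y)) (T(B, y) = 4*((B + y)/(y + 188))/3 = 4*((B + y)/(188 + y))/3 = 4*(B + y)/(3*(188 + y)))
T(-155, 51) - 1*47956 = 4*(-155 + 51)/(3*(188 + 51)) - 1*47956 = (4/3)*(-104)/239 - 47956 = (4/3)*(1/239)*(-104) - 47956 = -416/717 - 47956 = -34384868/717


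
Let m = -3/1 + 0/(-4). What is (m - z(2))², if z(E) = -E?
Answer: 1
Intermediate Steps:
m = -3 (m = -3*1 + 0*(-¼) = -3 + 0 = -3)
(m - z(2))² = (-3 - (-1)*2)² = (-3 - 1*(-2))² = (-3 + 2)² = (-1)² = 1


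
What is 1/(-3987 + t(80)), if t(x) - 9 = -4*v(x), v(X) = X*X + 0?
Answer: -1/29578 ≈ -3.3809e-5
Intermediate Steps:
v(X) = X**2 (v(X) = X**2 + 0 = X**2)
t(x) = 9 - 4*x**2
1/(-3987 + t(80)) = 1/(-3987 + (9 - 4*80**2)) = 1/(-3987 + (9 - 4*6400)) = 1/(-3987 + (9 - 25600)) = 1/(-3987 - 25591) = 1/(-29578) = -1/29578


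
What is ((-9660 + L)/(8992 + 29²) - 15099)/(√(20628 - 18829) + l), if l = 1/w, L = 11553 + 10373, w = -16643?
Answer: -2470756553243/4899823416368750 - 41120801315623249*√1799/4899823416368750 ≈ -355.96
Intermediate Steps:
L = 21926
l = -1/16643 (l = 1/(-16643) = -1/16643 ≈ -6.0085e-5)
((-9660 + L)/(8992 + 29²) - 15099)/(√(20628 - 18829) + l) = ((-9660 + 21926)/(8992 + 29²) - 15099)/(√(20628 - 18829) - 1/16643) = (12266/(8992 + 841) - 15099)/(√1799 - 1/16643) = (12266/9833 - 15099)/(-1/16643 + √1799) = -148456201/(9833*(-1/16643 + √1799))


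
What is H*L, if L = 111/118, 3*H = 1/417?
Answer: 37/49206 ≈ 0.00075194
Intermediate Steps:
H = 1/1251 (H = (⅓)/417 = (⅓)*(1/417) = 1/1251 ≈ 0.00079936)
L = 111/118 (L = 111*(1/118) = 111/118 ≈ 0.94068)
H*L = (1/1251)*(111/118) = 37/49206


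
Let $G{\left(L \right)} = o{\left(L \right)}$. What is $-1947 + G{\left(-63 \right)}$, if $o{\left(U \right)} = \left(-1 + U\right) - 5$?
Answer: $-2016$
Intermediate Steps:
$o{\left(U \right)} = -6 + U$
$G{\left(L \right)} = -6 + L$
$-1947 + G{\left(-63 \right)} = -1947 - 69 = -2016$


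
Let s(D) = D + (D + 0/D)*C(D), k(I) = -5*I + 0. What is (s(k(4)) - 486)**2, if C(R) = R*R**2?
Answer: 25438336036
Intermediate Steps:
C(R) = R**3
k(I) = -5*I
s(D) = D + D**4 (s(D) = D + (D + 0/D)*D**3 = D + (D + 0)*D**3 = D + D*D**3 = D + D**4)
(s(k(4)) - 486)**2 = ((-5*4 + (-5*4)**4) - 486)**2 = ((-20 + (-20)**4) - 486)**2 = ((-20 + 160000) - 486)**2 = (159980 - 486)**2 = 159494**2 = 25438336036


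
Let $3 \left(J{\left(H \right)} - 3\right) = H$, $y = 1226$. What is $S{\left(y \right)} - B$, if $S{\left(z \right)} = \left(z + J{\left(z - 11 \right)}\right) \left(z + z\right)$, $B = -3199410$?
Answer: $7205978$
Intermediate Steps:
$J{\left(H \right)} = 3 + \frac{H}{3}$
$S{\left(z \right)} = 2 z \left(- \frac{2}{3} + \frac{4 z}{3}\right)$ ($S{\left(z \right)} = \left(z + \left(3 + \frac{z - 11}{3}\right)\right) \left(z + z\right) = \left(z + \left(3 + \frac{-11 + z}{3}\right)\right) 2 z = \left(z + \left(3 + \left(- \frac{11}{3} + \frac{z}{3}\right)\right)\right) 2 z = \left(z + \left(- \frac{2}{3} + \frac{z}{3}\right)\right) 2 z = \left(- \frac{2}{3} + \frac{4 z}{3}\right) 2 z = 2 z \left(- \frac{2}{3} + \frac{4 z}{3}\right)$)
$S{\left(y \right)} - B = \frac{4}{3} \cdot 1226 \left(-1 + 2 \cdot 1226\right) - -3199410 = \frac{4}{3} \cdot 1226 \left(-1 + 2452\right) + 3199410 = \frac{4}{3} \cdot 1226 \cdot 2451 + 3199410 = 4006568 + 3199410 = 7205978$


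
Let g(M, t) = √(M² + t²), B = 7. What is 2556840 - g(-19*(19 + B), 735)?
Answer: 2556840 - √784261 ≈ 2.5560e+6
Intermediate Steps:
2556840 - g(-19*(19 + B), 735) = 2556840 - √((-19*(19 + 7))² + 735²) = 2556840 - √((-19*26)² + 540225) = 2556840 - √((-494)² + 540225) = 2556840 - √(244036 + 540225) = 2556840 - √784261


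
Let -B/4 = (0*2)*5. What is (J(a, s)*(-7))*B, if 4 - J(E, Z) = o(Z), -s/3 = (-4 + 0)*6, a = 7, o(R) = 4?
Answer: 0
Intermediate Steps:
s = 72 (s = -3*(-4 + 0)*6 = -(-12)*6 = -3*(-24) = 72)
J(E, Z) = 0 (J(E, Z) = 4 - 1*4 = 4 - 4 = 0)
B = 0 (B = -4*0*2*5 = -0*5 = -4*0 = 0)
(J(a, s)*(-7))*B = (0*(-7))*0 = 0*0 = 0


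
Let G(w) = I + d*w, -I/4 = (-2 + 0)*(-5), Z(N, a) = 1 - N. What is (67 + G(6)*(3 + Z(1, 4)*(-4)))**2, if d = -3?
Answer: 11449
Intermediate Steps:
I = -40 (I = -4*(-2 + 0)*(-5) = -(-8)*(-5) = -4*10 = -40)
G(w) = -40 - 3*w
(67 + G(6)*(3 + Z(1, 4)*(-4)))**2 = (67 + (-40 - 3*6)*(3 + (1 - 1*1)*(-4)))**2 = (67 + (-40 - 18)*(3 + (1 - 1)*(-4)))**2 = (67 - 58*(3 + 0*(-4)))**2 = (67 - 58*(3 + 0))**2 = (67 - 58*3)**2 = (67 - 174)**2 = (-107)**2 = 11449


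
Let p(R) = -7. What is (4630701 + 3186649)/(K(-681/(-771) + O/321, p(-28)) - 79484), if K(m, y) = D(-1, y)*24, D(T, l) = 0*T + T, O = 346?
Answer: -3908675/39754 ≈ -98.322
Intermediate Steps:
D(T, l) = T (D(T, l) = 0 + T = T)
K(m, y) = -24 (K(m, y) = -1*24 = -24)
(4630701 + 3186649)/(K(-681/(-771) + O/321, p(-28)) - 79484) = (4630701 + 3186649)/(-24 - 79484) = 7817350/(-79508) = 7817350*(-1/79508) = -3908675/39754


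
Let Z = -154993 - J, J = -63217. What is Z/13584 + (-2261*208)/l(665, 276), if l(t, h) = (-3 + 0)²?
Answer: -133108712/2547 ≈ -52261.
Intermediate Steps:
l(t, h) = 9 (l(t, h) = (-3)² = 9)
Z = -91776 (Z = -154993 - 1*(-63217) = -154993 + 63217 = -91776)
Z/13584 + (-2261*208)/l(665, 276) = -91776/13584 - 2261*208/9 = -91776*1/13584 - 470288*⅑ = -1912/283 - 470288/9 = -133108712/2547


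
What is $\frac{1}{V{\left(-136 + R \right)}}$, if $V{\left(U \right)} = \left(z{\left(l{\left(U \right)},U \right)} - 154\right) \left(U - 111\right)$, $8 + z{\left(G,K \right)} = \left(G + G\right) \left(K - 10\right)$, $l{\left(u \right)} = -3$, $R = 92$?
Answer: $- \frac{1}{25110} \approx -3.9825 \cdot 10^{-5}$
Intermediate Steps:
$z{\left(G,K \right)} = -8 + 2 G \left(-10 + K\right)$ ($z{\left(G,K \right)} = -8 + \left(G + G\right) \left(K - 10\right) = -8 + 2 G \left(-10 + K\right)$)
$V{\left(U \right)} = \left(-111 + U\right) \left(-102 - 6 U\right)$ ($V{\left(U \right)} = \left(\left(-8 - -60 + 2 \left(-3\right) U\right) - 154\right) \left(U - 111\right) = \left(\left(-8 + 60 - 6 U\right) - 154\right) \left(-111 + U\right) = \left(\left(52 - 6 U\right) - 154\right) \left(-111 + U\right) = \left(-102 - 6 U\right) \left(-111 + U\right) = \left(-111 + U\right) \left(-102 - 6 U\right)$)
$\frac{1}{V{\left(-136 + R \right)}} = \frac{1}{11322 - 6 \left(-136 + 92\right)^{2} + 564 \left(-136 + 92\right)} = \frac{1}{11322 - 6 \left(-44\right)^{2} + 564 \left(-44\right)} = \frac{1}{11322 - 11616 - 24816} = \frac{1}{-25110} = - \frac{1}{25110}$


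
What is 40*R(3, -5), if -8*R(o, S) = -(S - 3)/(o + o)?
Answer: -20/3 ≈ -6.6667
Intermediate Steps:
R(o, S) = (-3 + S)/(16*o) (R(o, S) = -(-1)*(S - 3)/(o + o)/8 = -(-1)*(-3 + S)/((2*o))/8 = -(-1)*(-3 + S)*(1/(2*o))/8 = -(-1)*(-3 + S)/(2*o)/8 = -(-1)*(-3 + S)/(16*o) = (-3 + S)/(16*o))
40*R(3, -5) = 40*((1/16)*(-3 - 5)/3) = 40*((1/16)*(⅓)*(-8)) = 40*(-⅙) = -20/3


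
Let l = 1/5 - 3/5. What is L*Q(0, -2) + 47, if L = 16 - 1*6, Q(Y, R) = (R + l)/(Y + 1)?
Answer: 23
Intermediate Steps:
l = -2/5 (l = 1*(1/5) - 3*1/5 = 1/5 - 3/5 = -2/5 ≈ -0.40000)
Q(Y, R) = (-2/5 + R)/(1 + Y) (Q(Y, R) = (R - 2/5)/(Y + 1) = (-2/5 + R)/(1 + Y))
L = 10 (L = 16 - 6 = 10)
L*Q(0, -2) + 47 = 10*((-2/5 - 2)/(1 + 0)) + 47 = 10*(-12/5/1) + 47 = 10*(1*(-12/5)) + 47 = 10*(-12/5) + 47 = -24 + 47 = 23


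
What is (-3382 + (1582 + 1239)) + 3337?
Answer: 2776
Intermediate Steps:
(-3382 + (1582 + 1239)) + 3337 = (-3382 + 2821) + 3337 = -561 + 3337 = 2776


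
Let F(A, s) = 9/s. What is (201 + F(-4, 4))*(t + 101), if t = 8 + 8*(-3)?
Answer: 69105/4 ≈ 17276.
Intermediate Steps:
t = -16 (t = 8 - 24 = -16)
(201 + F(-4, 4))*(t + 101) = (201 + 9/4)*(-16 + 101) = (201 + 9*(1/4))*85 = (201 + 9/4)*85 = (813/4)*85 = 69105/4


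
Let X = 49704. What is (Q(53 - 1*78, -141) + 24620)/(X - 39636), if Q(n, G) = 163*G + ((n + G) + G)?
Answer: 665/5034 ≈ 0.13210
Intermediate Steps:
Q(n, G) = n + 165*G (Q(n, G) = 163*G + ((G + n) + G) = 163*G + (n + 2*G) = n + 165*G)
(Q(53 - 1*78, -141) + 24620)/(X - 39636) = (((53 - 1*78) + 165*(-141)) + 24620)/(49704 - 39636) = (((53 - 78) - 23265) + 24620)/10068 = ((-25 - 23265) + 24620)*(1/10068) = (-23290 + 24620)*(1/10068) = 1330*(1/10068) = 665/5034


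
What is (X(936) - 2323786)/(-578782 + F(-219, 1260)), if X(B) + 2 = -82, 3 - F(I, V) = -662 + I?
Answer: 1161935/288949 ≈ 4.0212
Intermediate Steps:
F(I, V) = 665 - I (F(I, V) = 3 - (-662 + I) = 3 + (662 - I) = 665 - I)
X(B) = -84 (X(B) = -2 - 82 = -84)
(X(936) - 2323786)/(-578782 + F(-219, 1260)) = (-84 - 2323786)/(-578782 + (665 - 1*(-219))) = -2323870/(-578782 + (665 + 219)) = -2323870/(-578782 + 884) = -2323870/(-577898) = -2323870*(-1/577898) = 1161935/288949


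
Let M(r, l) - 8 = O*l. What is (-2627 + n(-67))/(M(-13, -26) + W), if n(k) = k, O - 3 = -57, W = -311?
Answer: -898/367 ≈ -2.4469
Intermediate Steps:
O = -54 (O = 3 - 57 = -54)
M(r, l) = 8 - 54*l
(-2627 + n(-67))/(M(-13, -26) + W) = (-2627 - 67)/((8 - 54*(-26)) - 311) = -2694/((8 + 1404) - 311) = -2694/(1412 - 311) = -2694/1101 = -2694*1/1101 = -898/367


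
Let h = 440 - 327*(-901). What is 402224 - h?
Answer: 107157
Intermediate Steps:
h = 295067 (h = 440 + 294627 = 295067)
402224 - h = 402224 - 1*295067 = 402224 - 295067 = 107157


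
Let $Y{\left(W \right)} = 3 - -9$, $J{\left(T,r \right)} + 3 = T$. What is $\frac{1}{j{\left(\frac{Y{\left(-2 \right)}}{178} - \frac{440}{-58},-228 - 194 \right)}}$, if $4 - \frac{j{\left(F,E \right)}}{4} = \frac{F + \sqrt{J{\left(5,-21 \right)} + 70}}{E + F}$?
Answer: $\frac{574478808681}{9233867194382} - \frac{2070145251 \sqrt{2}}{9233867194382} \approx 0.061897$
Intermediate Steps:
$J{\left(T,r \right)} = -3 + T$
$Y{\left(W \right)} = 12$ ($Y{\left(W \right)} = 3 + 9 = 12$)
$j{\left(F,E \right)} = 16 - \frac{4 \left(F + 6 \sqrt{2}\right)}{E + F}$ ($j{\left(F,E \right)} = 16 - 4 \frac{F + \sqrt{\left(-3 + 5\right) + 70}}{E + F} = 16 - 4 \frac{F + \sqrt{2 + 70}}{E + F} = 16 - 4 \frac{F + \sqrt{72}}{E + F} = 16 - 4 \frac{F + 6 \sqrt{2}}{E + F} = 16 - \frac{4 \left(F + 6 \sqrt{2}\right)}{E + F}$)
$\frac{1}{j{\left(\frac{Y{\left(-2 \right)}}{178} - \frac{440}{-58},-228 - 194 \right)}} = \frac{1}{4 \frac{1}{\left(-228 - 194\right) + \left(\frac{12}{178} - \frac{440}{-58}\right)} \left(- 6 \sqrt{2} + 3 \left(\frac{12}{178} - \frac{440}{-58}\right) + 4 \left(-228 - 194\right)\right)} = \frac{1}{4 \frac{1}{\left(-228 - 194\right) + \left(12 \cdot \frac{1}{178} - - \frac{220}{29}\right)} \left(- 6 \sqrt{2} + 3 \left(12 \cdot \frac{1}{178} - - \frac{220}{29}\right) + 4 \left(-228 - 194\right)\right)} = \frac{1}{4 \frac{1}{-422 + \left(\frac{6}{89} + \frac{220}{29}\right)} \left(- 6 \sqrt{2} + 3 \left(\frac{6}{89} + \frac{220}{29}\right) + 4 \left(-422\right)\right)} = \frac{1}{4 \frac{1}{-422 + \frac{19754}{2581}} \left(- 6 \sqrt{2} + 3 \cdot \frac{19754}{2581} - 1688\right)} = \frac{1}{4 \frac{1}{- \frac{1069428}{2581}} \left(- 6 \sqrt{2} + \frac{59262}{2581} - 1688\right)} = \frac{1}{4 \left(- \frac{2581}{1069428}\right) \left(- \frac{4297466}{2581} - 6 \sqrt{2}\right)} = \frac{1}{\frac{4297466}{267357} + \frac{5162 \sqrt{2}}{89119}}$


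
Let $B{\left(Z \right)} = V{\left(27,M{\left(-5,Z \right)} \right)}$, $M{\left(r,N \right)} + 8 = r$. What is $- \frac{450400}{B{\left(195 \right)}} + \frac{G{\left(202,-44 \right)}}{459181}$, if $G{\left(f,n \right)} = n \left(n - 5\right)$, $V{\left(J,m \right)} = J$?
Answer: $- \frac{206815064188}{12397887} \approx -16681.0$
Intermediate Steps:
$M{\left(r,N \right)} = -8 + r$
$B{\left(Z \right)} = 27$
$G{\left(f,n \right)} = n \left(-5 + n\right)$
$- \frac{450400}{B{\left(195 \right)}} + \frac{G{\left(202,-44 \right)}}{459181} = - \frac{450400}{27} + \frac{\left(-44\right) \left(-5 - 44\right)}{459181} = \left(-450400\right) \frac{1}{27} + \left(-44\right) \left(-49\right) \frac{1}{459181} = - \frac{450400}{27} + 2156 \cdot \frac{1}{459181} = - \frac{450400}{27} + \frac{2156}{459181} = - \frac{206815064188}{12397887}$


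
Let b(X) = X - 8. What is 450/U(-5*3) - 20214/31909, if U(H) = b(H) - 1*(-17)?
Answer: -2413389/31909 ≈ -75.634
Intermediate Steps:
b(X) = -8 + X
U(H) = 9 + H (U(H) = (-8 + H) - 1*(-17) = (-8 + H) + 17 = 9 + H)
450/U(-5*3) - 20214/31909 = 450/(9 - 5*3) - 20214/31909 = 450/(9 - 15) - 20214*1/31909 = 450/(-6) - 20214/31909 = 450*(-1/6) - 20214/31909 = -75 - 20214/31909 = -2413389/31909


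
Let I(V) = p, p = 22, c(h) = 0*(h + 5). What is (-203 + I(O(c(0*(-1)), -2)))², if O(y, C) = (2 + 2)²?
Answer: 32761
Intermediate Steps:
c(h) = 0 (c(h) = 0*(5 + h) = 0)
O(y, C) = 16 (O(y, C) = 4² = 16)
I(V) = 22
(-203 + I(O(c(0*(-1)), -2)))² = (-203 + 22)² = (-181)² = 32761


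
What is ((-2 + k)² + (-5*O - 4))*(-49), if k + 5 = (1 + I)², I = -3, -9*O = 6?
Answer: -1225/3 ≈ -408.33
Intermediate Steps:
O = -⅔ (O = -⅑*6 = -⅔ ≈ -0.66667)
k = -1 (k = -5 + (1 - 3)² = -5 + (-2)² = -5 + 4 = -1)
((-2 + k)² + (-5*O - 4))*(-49) = ((-2 - 1)² + (-5*(-⅔) - 4))*(-49) = ((-3)² + (10/3 - 4))*(-49) = (9 - ⅔)*(-49) = (25/3)*(-49) = -1225/3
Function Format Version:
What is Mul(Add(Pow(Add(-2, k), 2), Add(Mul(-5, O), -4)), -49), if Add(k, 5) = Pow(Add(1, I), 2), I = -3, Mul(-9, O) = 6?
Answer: Rational(-1225, 3) ≈ -408.33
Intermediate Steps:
O = Rational(-2, 3) (O = Mul(Rational(-1, 9), 6) = Rational(-2, 3) ≈ -0.66667)
k = -1 (k = Add(-5, Pow(Add(1, -3), 2)) = Add(-5, Pow(-2, 2)) = Add(-5, 4) = -1)
Mul(Add(Pow(Add(-2, k), 2), Add(Mul(-5, O), -4)), -49) = Mul(Add(Pow(Add(-2, -1), 2), Add(Mul(-5, Rational(-2, 3)), -4)), -49) = Mul(Add(Pow(-3, 2), Add(Rational(10, 3), -4)), -49) = Mul(Add(9, Rational(-2, 3)), -49) = Mul(Rational(25, 3), -49) = Rational(-1225, 3)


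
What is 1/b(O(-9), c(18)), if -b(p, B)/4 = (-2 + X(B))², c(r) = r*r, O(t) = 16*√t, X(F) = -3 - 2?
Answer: -1/196 ≈ -0.0051020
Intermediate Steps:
X(F) = -5
c(r) = r²
b(p, B) = -196 (b(p, B) = -4*(-2 - 5)² = -4*(-7)² = -4*49 = -196)
1/b(O(-9), c(18)) = 1/(-196) = -1/196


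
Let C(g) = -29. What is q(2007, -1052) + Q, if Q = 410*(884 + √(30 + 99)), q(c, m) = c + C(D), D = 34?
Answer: 364418 + 410*√129 ≈ 3.6907e+5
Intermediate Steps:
q(c, m) = -29 + c (q(c, m) = c - 29 = -29 + c)
Q = 362440 + 410*√129 (Q = 410*(884 + √129) = 362440 + 410*√129 ≈ 3.6710e+5)
q(2007, -1052) + Q = (-29 + 2007) + (362440 + 410*√129) = 1978 + (362440 + 410*√129) = 364418 + 410*√129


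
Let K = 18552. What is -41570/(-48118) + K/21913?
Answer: 901804273/527204867 ≈ 1.7105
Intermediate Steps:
-41570/(-48118) + K/21913 = -41570/(-48118) + 18552/21913 = -41570*(-1/48118) + 18552*(1/21913) = 20785/24059 + 18552/21913 = 901804273/527204867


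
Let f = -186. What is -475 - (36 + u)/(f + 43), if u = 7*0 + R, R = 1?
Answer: -67888/143 ≈ -474.74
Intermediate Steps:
u = 1 (u = 7*0 + 1 = 0 + 1 = 1)
-475 - (36 + u)/(f + 43) = -475 - (36 + 1)/(-186 + 43) = -475 - 37/(-143) = -475 - 37*(-1)/143 = -475 - 1*(-37/143) = -475 + 37/143 = -67888/143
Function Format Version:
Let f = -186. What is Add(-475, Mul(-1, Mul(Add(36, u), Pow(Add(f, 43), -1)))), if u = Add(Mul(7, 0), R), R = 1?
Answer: Rational(-67888, 143) ≈ -474.74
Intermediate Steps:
u = 1 (u = Add(Mul(7, 0), 1) = Add(0, 1) = 1)
Add(-475, Mul(-1, Mul(Add(36, u), Pow(Add(f, 43), -1)))) = Add(-475, Mul(-1, Mul(Add(36, 1), Pow(Add(-186, 43), -1)))) = Add(-475, Mul(-1, Mul(37, Pow(-143, -1)))) = Add(-475, Mul(-1, Mul(37, Rational(-1, 143)))) = Add(-475, Mul(-1, Rational(-37, 143))) = Add(-475, Rational(37, 143)) = Rational(-67888, 143)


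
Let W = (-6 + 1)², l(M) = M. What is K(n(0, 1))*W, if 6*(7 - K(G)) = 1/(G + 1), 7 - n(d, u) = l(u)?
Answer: 7325/42 ≈ 174.40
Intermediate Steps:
n(d, u) = 7 - u
K(G) = 7 - 1/(6*(1 + G)) (K(G) = 7 - 1/(6*(G + 1)) = 7 - 1/(6*(1 + G)))
W = 25 (W = (-5)² = 25)
K(n(0, 1))*W = ((41 + 42*(7 - 1*1))/(6*(1 + (7 - 1*1))))*25 = ((41 + 42*(7 - 1))/(6*(1 + (7 - 1))))*25 = ((41 + 42*6)/(6*(1 + 6)))*25 = ((⅙)*(41 + 252)/7)*25 = ((⅙)*(⅐)*293)*25 = (293/42)*25 = 7325/42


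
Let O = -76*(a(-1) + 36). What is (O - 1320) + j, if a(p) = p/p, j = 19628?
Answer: 15496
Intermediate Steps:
a(p) = 1
O = -2812 (O = -76*(1 + 36) = -76*37 = -2812)
(O - 1320) + j = (-2812 - 1320) + 19628 = -4132 + 19628 = 15496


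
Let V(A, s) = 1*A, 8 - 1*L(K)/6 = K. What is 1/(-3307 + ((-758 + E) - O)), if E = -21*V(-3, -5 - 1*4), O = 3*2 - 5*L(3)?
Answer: -1/3858 ≈ -0.00025920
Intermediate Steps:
L(K) = 48 - 6*K
V(A, s) = A
O = -144 (O = 3*2 - 5*(48 - 6*3) = 6 - 5*(48 - 18) = 6 - 5*30 = 6 - 150 = -144)
E = 63 (E = -21*(-3) = 63)
1/(-3307 + ((-758 + E) - O)) = 1/(-3307 + ((-758 + 63) - 1*(-144))) = 1/(-3307 + (-695 + 144)) = 1/(-3307 - 551) = 1/(-3858) = -1/3858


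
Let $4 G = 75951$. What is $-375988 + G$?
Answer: $- \frac{1428001}{4} \approx -3.57 \cdot 10^{5}$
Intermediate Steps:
$G = \frac{75951}{4}$ ($G = \frac{1}{4} \cdot 75951 = \frac{75951}{4} \approx 18988.0$)
$-375988 + G = -375988 + \frac{75951}{4} = - \frac{1428001}{4}$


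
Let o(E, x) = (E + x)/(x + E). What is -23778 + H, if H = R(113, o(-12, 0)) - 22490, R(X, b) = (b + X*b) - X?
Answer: -46267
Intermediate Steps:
o(E, x) = 1 (o(E, x) = (E + x)/(E + x) = 1)
R(X, b) = b - X + X*b
H = -22489 (H = (1 - 1*113 + 113*1) - 22490 = (1 - 113 + 113) - 22490 = 1 - 22490 = -22489)
-23778 + H = -23778 - 22489 = -46267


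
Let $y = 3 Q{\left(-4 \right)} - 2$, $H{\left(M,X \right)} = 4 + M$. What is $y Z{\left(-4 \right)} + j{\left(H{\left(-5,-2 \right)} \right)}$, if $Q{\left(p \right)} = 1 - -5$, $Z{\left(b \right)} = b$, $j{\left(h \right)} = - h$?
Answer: $-63$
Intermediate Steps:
$Q{\left(p \right)} = 6$ ($Q{\left(p \right)} = 1 + 5 = 6$)
$y = 16$ ($y = 3 \cdot 6 - 2 = 18 - 2 = 16$)
$y Z{\left(-4 \right)} + j{\left(H{\left(-5,-2 \right)} \right)} = 16 \left(-4\right) - \left(4 - 5\right) = -64 - -1 = -64 + 1 = -63$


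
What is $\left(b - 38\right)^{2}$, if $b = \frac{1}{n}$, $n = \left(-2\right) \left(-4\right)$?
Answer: $\frac{91809}{64} \approx 1434.5$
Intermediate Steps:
$n = 8$
$b = \frac{1}{8} \approx 0.125$
$\left(b - 38\right)^{2} = \left(\frac{1}{8} - 38\right)^{2} = \left(- \frac{303}{8}\right)^{2} = \frac{91809}{64}$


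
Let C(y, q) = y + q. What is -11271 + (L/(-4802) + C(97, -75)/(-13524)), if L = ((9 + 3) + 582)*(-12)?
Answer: -3734019305/331338 ≈ -11270.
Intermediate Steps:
L = -7128 (L = (12 + 582)*(-12) = 594*(-12) = -7128)
C(y, q) = q + y
-11271 + (L/(-4802) + C(97, -75)/(-13524)) = -11271 + (-7128/(-4802) + (-75 + 97)/(-13524)) = -11271 + (-7128*(-1/4802) + 22*(-1/13524)) = -11271 + (3564/2401 - 11/6762) = -11271 + 491293/331338 = -3734019305/331338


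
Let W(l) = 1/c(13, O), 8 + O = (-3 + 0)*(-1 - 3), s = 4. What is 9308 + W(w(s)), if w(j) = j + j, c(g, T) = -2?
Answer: 18615/2 ≈ 9307.5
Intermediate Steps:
O = 4 (O = -8 + (-3 + 0)*(-1 - 3) = -8 - 3*(-4) = -8 + 12 = 4)
w(j) = 2*j
W(l) = -1/2 (W(l) = 1/(-2) = -1/2)
9308 + W(w(s)) = 9308 - 1/2 = 18615/2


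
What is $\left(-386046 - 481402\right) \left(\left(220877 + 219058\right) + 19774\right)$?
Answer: $-398773652632$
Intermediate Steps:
$\left(-386046 - 481402\right) \left(\left(220877 + 219058\right) + 19774\right) = - 867448 \left(439935 + 19774\right) = \left(-867448\right) 459709 = -398773652632$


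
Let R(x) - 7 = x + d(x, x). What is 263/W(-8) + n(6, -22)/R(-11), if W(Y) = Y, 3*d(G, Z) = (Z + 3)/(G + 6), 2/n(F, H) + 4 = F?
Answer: -3449/104 ≈ -33.163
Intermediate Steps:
n(F, H) = 2/(-4 + F)
d(G, Z) = (3 + Z)/(3*(6 + G)) (d(G, Z) = ((Z + 3)/(G + 6))/3 = ((3 + Z)/(6 + G))/3 = (3 + Z)/(3*(6 + G)))
R(x) = 7 + x + (3 + x)/(3*(6 + x)) (R(x) = 7 + (x + (3 + x)/(3*(6 + x))) = 7 + x + (3 + x)/(3*(6 + x)))
263/W(-8) + n(6, -22)/R(-11) = 263/(-8) + (2/(-4 + 6))/(((43 + (-11)**2 + (40/3)*(-11))/(6 - 11))) = 263*(-1/8) + (2/2)/(((43 + 121 - 440/3)/(-5))) = -263/8 + (2*(1/2))/((-1/5*52/3)) = -263/8 + 1/(-52/15) = -263/8 + 1*(-15/52) = -263/8 - 15/52 = -3449/104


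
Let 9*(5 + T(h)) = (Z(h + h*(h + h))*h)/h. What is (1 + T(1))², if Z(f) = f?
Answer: 121/9 ≈ 13.444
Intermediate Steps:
T(h) = -5 + h/9 + 2*h²/9 (T(h) = -5 + (((h + h*(h + h))*h)/h)/9 = -5 + (((h + h*(2*h))*h)/h)/9 = -5 + (((h + 2*h²)*h)/h)/9 = -5 + ((h*(h + 2*h²))/h)/9 = -5 + (h + 2*h²)/9 = -5 + (h/9 + 2*h²/9) = -5 + h/9 + 2*h²/9)
(1 + T(1))² = (1 + (-5 + (⅑)*1*(1 + 2*1)))² = (1 + (-5 + (⅑)*1*(1 + 2)))² = (1 + (-5 + (⅑)*1*3))² = (1 + (-5 + ⅓))² = (1 - 14/3)² = (-11/3)² = 121/9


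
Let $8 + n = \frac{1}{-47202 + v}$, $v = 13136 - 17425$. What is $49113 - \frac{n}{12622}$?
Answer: $\frac{31919492002355}{649919402} \approx 49113.0$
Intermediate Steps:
$v = -4289$
$n = - \frac{411929}{51491}$ ($n = -8 + \frac{1}{-47202 - 4289} = -8 + \frac{1}{-51491} = -8 - \frac{1}{51491} = - \frac{411929}{51491} \approx -8.0$)
$49113 - \frac{n}{12622} = 49113 - - \frac{411929}{51491 \cdot 12622} = 49113 - \left(- \frac{411929}{51491}\right) \frac{1}{12622} = 49113 - - \frac{411929}{649919402} = 49113 + \frac{411929}{649919402} = \frac{31919492002355}{649919402}$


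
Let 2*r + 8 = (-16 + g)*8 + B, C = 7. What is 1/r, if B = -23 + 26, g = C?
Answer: -2/77 ≈ -0.025974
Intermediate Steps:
g = 7
B = 3
r = -77/2 (r = -4 + ((-16 + 7)*8 + 3)/2 = -4 + (-9*8 + 3)/2 = -4 + (-72 + 3)/2 = -4 + (½)*(-69) = -4 - 69/2 = -77/2 ≈ -38.500)
1/r = 1/(-77/2) = -2/77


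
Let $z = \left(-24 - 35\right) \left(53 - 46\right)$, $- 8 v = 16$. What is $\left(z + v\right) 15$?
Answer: $-6225$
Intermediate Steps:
$v = -2$ ($v = \left(- \frac{1}{8}\right) 16 = -2$)
$z = -413$ ($z = \left(-59\right) 7 = -413$)
$\left(z + v\right) 15 = \left(-413 - 2\right) 15 = \left(-415\right) 15 = -6225$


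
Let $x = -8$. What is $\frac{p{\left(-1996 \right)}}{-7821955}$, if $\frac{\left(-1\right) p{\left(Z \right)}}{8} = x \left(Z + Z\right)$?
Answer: $\frac{255488}{7821955} \approx 0.032663$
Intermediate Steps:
$p{\left(Z \right)} = 128 Z$ ($p{\left(Z \right)} = - 8 \left(- 8 \left(Z + Z\right)\right) = - 8 \left(- 8 \cdot 2 Z\right) = - 8 \left(- 16 Z\right) = 128 Z$)
$\frac{p{\left(-1996 \right)}}{-7821955} = \frac{128 \left(-1996\right)}{-7821955} = \left(-255488\right) \left(- \frac{1}{7821955}\right) = \frac{255488}{7821955}$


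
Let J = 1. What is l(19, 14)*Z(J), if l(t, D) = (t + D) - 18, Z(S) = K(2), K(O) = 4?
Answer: 60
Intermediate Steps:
Z(S) = 4
l(t, D) = -18 + D + t (l(t, D) = (D + t) - 18 = -18 + D + t)
l(19, 14)*Z(J) = (-18 + 14 + 19)*4 = 15*4 = 60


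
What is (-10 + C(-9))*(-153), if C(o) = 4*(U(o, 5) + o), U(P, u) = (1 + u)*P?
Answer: 40086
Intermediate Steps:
U(P, u) = P*(1 + u)
C(o) = 28*o (C(o) = 4*(o*(1 + 5) + o) = 4*(o*6 + o) = 4*(6*o + o) = 4*(7*o) = 28*o)
(-10 + C(-9))*(-153) = (-10 + 28*(-9))*(-153) = (-10 - 252)*(-153) = -262*(-153) = 40086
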